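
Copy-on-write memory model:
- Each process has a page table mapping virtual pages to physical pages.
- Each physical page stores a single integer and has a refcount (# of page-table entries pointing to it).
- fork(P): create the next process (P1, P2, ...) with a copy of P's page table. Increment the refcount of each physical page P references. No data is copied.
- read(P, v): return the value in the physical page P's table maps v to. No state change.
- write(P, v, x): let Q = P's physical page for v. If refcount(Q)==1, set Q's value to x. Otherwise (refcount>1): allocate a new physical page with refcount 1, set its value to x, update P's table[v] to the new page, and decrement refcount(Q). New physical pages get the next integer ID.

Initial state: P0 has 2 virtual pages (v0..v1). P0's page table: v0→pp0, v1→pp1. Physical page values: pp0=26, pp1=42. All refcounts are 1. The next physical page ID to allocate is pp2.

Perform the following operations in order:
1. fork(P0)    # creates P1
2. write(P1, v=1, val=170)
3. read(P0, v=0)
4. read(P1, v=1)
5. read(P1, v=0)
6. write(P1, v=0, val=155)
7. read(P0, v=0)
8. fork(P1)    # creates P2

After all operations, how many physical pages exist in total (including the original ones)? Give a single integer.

Answer: 4

Derivation:
Op 1: fork(P0) -> P1. 2 ppages; refcounts: pp0:2 pp1:2
Op 2: write(P1, v1, 170). refcount(pp1)=2>1 -> COPY to pp2. 3 ppages; refcounts: pp0:2 pp1:1 pp2:1
Op 3: read(P0, v0) -> 26. No state change.
Op 4: read(P1, v1) -> 170. No state change.
Op 5: read(P1, v0) -> 26. No state change.
Op 6: write(P1, v0, 155). refcount(pp0)=2>1 -> COPY to pp3. 4 ppages; refcounts: pp0:1 pp1:1 pp2:1 pp3:1
Op 7: read(P0, v0) -> 26. No state change.
Op 8: fork(P1) -> P2. 4 ppages; refcounts: pp0:1 pp1:1 pp2:2 pp3:2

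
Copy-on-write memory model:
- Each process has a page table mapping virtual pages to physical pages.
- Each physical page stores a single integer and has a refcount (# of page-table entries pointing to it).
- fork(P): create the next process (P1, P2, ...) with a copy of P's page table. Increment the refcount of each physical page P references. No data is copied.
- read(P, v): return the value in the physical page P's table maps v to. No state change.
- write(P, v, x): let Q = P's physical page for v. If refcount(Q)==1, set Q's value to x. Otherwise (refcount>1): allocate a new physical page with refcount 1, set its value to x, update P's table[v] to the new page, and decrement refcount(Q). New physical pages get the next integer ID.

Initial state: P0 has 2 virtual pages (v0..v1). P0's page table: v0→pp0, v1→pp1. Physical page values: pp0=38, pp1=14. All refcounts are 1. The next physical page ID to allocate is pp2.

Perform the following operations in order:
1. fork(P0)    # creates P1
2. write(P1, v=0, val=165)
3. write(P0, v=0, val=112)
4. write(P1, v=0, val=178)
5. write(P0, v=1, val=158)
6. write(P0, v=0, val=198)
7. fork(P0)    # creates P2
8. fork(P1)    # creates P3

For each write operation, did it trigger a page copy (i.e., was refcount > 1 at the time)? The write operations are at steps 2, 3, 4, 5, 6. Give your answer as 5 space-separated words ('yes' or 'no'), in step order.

Op 1: fork(P0) -> P1. 2 ppages; refcounts: pp0:2 pp1:2
Op 2: write(P1, v0, 165). refcount(pp0)=2>1 -> COPY to pp2. 3 ppages; refcounts: pp0:1 pp1:2 pp2:1
Op 3: write(P0, v0, 112). refcount(pp0)=1 -> write in place. 3 ppages; refcounts: pp0:1 pp1:2 pp2:1
Op 4: write(P1, v0, 178). refcount(pp2)=1 -> write in place. 3 ppages; refcounts: pp0:1 pp1:2 pp2:1
Op 5: write(P0, v1, 158). refcount(pp1)=2>1 -> COPY to pp3. 4 ppages; refcounts: pp0:1 pp1:1 pp2:1 pp3:1
Op 6: write(P0, v0, 198). refcount(pp0)=1 -> write in place. 4 ppages; refcounts: pp0:1 pp1:1 pp2:1 pp3:1
Op 7: fork(P0) -> P2. 4 ppages; refcounts: pp0:2 pp1:1 pp2:1 pp3:2
Op 8: fork(P1) -> P3. 4 ppages; refcounts: pp0:2 pp1:2 pp2:2 pp3:2

yes no no yes no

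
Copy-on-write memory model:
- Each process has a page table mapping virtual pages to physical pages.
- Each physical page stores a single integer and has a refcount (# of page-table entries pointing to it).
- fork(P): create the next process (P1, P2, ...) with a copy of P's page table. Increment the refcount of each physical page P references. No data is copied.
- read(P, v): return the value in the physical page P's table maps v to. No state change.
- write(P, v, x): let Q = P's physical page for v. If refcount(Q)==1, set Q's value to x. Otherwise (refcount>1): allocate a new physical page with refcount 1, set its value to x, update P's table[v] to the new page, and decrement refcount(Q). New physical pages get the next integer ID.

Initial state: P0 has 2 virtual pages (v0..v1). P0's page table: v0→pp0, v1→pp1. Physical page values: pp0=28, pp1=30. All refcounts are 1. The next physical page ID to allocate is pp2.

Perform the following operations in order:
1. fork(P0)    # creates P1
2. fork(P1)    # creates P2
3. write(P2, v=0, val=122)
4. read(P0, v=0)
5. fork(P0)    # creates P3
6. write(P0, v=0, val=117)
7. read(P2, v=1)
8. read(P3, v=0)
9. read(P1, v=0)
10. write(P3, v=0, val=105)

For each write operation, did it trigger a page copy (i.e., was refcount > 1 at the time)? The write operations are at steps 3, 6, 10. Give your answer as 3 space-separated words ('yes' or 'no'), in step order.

Op 1: fork(P0) -> P1. 2 ppages; refcounts: pp0:2 pp1:2
Op 2: fork(P1) -> P2. 2 ppages; refcounts: pp0:3 pp1:3
Op 3: write(P2, v0, 122). refcount(pp0)=3>1 -> COPY to pp2. 3 ppages; refcounts: pp0:2 pp1:3 pp2:1
Op 4: read(P0, v0) -> 28. No state change.
Op 5: fork(P0) -> P3. 3 ppages; refcounts: pp0:3 pp1:4 pp2:1
Op 6: write(P0, v0, 117). refcount(pp0)=3>1 -> COPY to pp3. 4 ppages; refcounts: pp0:2 pp1:4 pp2:1 pp3:1
Op 7: read(P2, v1) -> 30. No state change.
Op 8: read(P3, v0) -> 28. No state change.
Op 9: read(P1, v0) -> 28. No state change.
Op 10: write(P3, v0, 105). refcount(pp0)=2>1 -> COPY to pp4. 5 ppages; refcounts: pp0:1 pp1:4 pp2:1 pp3:1 pp4:1

yes yes yes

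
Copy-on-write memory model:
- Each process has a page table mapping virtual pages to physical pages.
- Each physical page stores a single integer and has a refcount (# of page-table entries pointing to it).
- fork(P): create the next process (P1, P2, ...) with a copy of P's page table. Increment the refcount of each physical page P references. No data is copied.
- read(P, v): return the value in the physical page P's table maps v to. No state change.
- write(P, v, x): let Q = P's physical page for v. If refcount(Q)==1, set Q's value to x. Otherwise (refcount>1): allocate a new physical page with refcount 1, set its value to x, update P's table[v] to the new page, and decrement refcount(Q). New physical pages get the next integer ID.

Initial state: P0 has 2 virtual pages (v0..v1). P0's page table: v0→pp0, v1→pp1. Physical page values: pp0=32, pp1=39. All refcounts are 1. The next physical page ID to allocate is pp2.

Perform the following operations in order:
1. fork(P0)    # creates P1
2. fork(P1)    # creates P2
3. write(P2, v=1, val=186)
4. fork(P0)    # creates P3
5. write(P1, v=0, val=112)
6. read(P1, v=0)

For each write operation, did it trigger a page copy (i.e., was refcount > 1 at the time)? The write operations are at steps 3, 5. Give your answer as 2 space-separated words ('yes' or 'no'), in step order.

Op 1: fork(P0) -> P1. 2 ppages; refcounts: pp0:2 pp1:2
Op 2: fork(P1) -> P2. 2 ppages; refcounts: pp0:3 pp1:3
Op 3: write(P2, v1, 186). refcount(pp1)=3>1 -> COPY to pp2. 3 ppages; refcounts: pp0:3 pp1:2 pp2:1
Op 4: fork(P0) -> P3. 3 ppages; refcounts: pp0:4 pp1:3 pp2:1
Op 5: write(P1, v0, 112). refcount(pp0)=4>1 -> COPY to pp3. 4 ppages; refcounts: pp0:3 pp1:3 pp2:1 pp3:1
Op 6: read(P1, v0) -> 112. No state change.

yes yes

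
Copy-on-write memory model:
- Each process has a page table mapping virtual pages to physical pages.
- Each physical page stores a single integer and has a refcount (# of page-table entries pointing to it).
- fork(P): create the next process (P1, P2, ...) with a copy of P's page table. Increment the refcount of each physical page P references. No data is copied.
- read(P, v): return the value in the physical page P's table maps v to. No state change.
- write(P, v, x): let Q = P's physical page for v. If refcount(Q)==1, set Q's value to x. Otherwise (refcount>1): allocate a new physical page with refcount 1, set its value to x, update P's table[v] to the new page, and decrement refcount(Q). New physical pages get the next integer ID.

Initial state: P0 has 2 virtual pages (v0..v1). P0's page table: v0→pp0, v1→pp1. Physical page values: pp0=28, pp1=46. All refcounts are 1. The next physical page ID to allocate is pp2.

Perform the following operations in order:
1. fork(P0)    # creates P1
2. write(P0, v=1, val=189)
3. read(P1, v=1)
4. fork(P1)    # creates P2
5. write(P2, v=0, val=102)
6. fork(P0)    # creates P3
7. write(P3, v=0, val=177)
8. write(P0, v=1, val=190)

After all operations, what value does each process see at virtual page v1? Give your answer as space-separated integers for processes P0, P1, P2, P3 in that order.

Op 1: fork(P0) -> P1. 2 ppages; refcounts: pp0:2 pp1:2
Op 2: write(P0, v1, 189). refcount(pp1)=2>1 -> COPY to pp2. 3 ppages; refcounts: pp0:2 pp1:1 pp2:1
Op 3: read(P1, v1) -> 46. No state change.
Op 4: fork(P1) -> P2. 3 ppages; refcounts: pp0:3 pp1:2 pp2:1
Op 5: write(P2, v0, 102). refcount(pp0)=3>1 -> COPY to pp3. 4 ppages; refcounts: pp0:2 pp1:2 pp2:1 pp3:1
Op 6: fork(P0) -> P3. 4 ppages; refcounts: pp0:3 pp1:2 pp2:2 pp3:1
Op 7: write(P3, v0, 177). refcount(pp0)=3>1 -> COPY to pp4. 5 ppages; refcounts: pp0:2 pp1:2 pp2:2 pp3:1 pp4:1
Op 8: write(P0, v1, 190). refcount(pp2)=2>1 -> COPY to pp5. 6 ppages; refcounts: pp0:2 pp1:2 pp2:1 pp3:1 pp4:1 pp5:1
P0: v1 -> pp5 = 190
P1: v1 -> pp1 = 46
P2: v1 -> pp1 = 46
P3: v1 -> pp2 = 189

Answer: 190 46 46 189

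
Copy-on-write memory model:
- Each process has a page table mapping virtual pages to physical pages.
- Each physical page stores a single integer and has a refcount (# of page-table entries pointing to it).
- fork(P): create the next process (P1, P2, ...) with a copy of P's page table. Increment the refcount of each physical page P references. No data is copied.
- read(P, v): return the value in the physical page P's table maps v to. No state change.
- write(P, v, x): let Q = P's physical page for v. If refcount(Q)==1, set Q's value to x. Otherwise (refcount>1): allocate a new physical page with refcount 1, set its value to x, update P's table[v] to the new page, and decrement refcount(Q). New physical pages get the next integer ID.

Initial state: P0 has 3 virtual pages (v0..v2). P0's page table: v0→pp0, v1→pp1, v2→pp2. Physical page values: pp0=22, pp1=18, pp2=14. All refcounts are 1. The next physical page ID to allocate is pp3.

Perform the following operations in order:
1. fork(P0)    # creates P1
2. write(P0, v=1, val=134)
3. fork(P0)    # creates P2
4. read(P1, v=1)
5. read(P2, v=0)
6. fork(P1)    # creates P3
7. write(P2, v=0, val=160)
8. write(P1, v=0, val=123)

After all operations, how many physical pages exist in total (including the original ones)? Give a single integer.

Op 1: fork(P0) -> P1. 3 ppages; refcounts: pp0:2 pp1:2 pp2:2
Op 2: write(P0, v1, 134). refcount(pp1)=2>1 -> COPY to pp3. 4 ppages; refcounts: pp0:2 pp1:1 pp2:2 pp3:1
Op 3: fork(P0) -> P2. 4 ppages; refcounts: pp0:3 pp1:1 pp2:3 pp3:2
Op 4: read(P1, v1) -> 18. No state change.
Op 5: read(P2, v0) -> 22. No state change.
Op 6: fork(P1) -> P3. 4 ppages; refcounts: pp0:4 pp1:2 pp2:4 pp3:2
Op 7: write(P2, v0, 160). refcount(pp0)=4>1 -> COPY to pp4. 5 ppages; refcounts: pp0:3 pp1:2 pp2:4 pp3:2 pp4:1
Op 8: write(P1, v0, 123). refcount(pp0)=3>1 -> COPY to pp5. 6 ppages; refcounts: pp0:2 pp1:2 pp2:4 pp3:2 pp4:1 pp5:1

Answer: 6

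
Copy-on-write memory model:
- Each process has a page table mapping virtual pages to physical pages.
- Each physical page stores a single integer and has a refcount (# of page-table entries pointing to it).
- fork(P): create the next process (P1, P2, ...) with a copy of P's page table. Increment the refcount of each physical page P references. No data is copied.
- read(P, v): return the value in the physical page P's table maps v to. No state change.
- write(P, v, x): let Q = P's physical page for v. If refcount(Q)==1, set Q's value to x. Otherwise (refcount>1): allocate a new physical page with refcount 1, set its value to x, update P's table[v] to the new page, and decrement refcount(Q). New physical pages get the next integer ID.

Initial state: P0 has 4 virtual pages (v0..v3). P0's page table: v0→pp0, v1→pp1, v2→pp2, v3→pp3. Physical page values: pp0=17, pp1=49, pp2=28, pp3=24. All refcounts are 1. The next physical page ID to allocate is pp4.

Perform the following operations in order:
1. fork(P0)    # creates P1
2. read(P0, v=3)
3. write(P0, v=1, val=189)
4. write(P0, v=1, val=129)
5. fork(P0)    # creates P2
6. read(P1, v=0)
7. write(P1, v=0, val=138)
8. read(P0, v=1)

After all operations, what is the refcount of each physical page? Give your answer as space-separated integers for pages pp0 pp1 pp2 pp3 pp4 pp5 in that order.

Answer: 2 1 3 3 2 1

Derivation:
Op 1: fork(P0) -> P1. 4 ppages; refcounts: pp0:2 pp1:2 pp2:2 pp3:2
Op 2: read(P0, v3) -> 24. No state change.
Op 3: write(P0, v1, 189). refcount(pp1)=2>1 -> COPY to pp4. 5 ppages; refcounts: pp0:2 pp1:1 pp2:2 pp3:2 pp4:1
Op 4: write(P0, v1, 129). refcount(pp4)=1 -> write in place. 5 ppages; refcounts: pp0:2 pp1:1 pp2:2 pp3:2 pp4:1
Op 5: fork(P0) -> P2. 5 ppages; refcounts: pp0:3 pp1:1 pp2:3 pp3:3 pp4:2
Op 6: read(P1, v0) -> 17. No state change.
Op 7: write(P1, v0, 138). refcount(pp0)=3>1 -> COPY to pp5. 6 ppages; refcounts: pp0:2 pp1:1 pp2:3 pp3:3 pp4:2 pp5:1
Op 8: read(P0, v1) -> 129. No state change.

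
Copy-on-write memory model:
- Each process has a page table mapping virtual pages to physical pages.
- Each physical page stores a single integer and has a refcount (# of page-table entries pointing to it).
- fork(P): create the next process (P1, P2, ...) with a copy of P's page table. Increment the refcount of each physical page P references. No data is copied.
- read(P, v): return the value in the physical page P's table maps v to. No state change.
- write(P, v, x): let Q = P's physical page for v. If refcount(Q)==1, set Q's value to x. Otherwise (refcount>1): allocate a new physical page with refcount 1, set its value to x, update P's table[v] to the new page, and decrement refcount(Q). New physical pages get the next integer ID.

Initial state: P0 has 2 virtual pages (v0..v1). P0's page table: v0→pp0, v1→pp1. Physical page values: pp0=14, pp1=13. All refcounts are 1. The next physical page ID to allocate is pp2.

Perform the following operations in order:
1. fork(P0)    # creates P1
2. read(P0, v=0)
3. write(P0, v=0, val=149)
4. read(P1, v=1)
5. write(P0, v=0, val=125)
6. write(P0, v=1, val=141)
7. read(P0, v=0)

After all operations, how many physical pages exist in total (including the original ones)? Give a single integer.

Answer: 4

Derivation:
Op 1: fork(P0) -> P1. 2 ppages; refcounts: pp0:2 pp1:2
Op 2: read(P0, v0) -> 14. No state change.
Op 3: write(P0, v0, 149). refcount(pp0)=2>1 -> COPY to pp2. 3 ppages; refcounts: pp0:1 pp1:2 pp2:1
Op 4: read(P1, v1) -> 13. No state change.
Op 5: write(P0, v0, 125). refcount(pp2)=1 -> write in place. 3 ppages; refcounts: pp0:1 pp1:2 pp2:1
Op 6: write(P0, v1, 141). refcount(pp1)=2>1 -> COPY to pp3. 4 ppages; refcounts: pp0:1 pp1:1 pp2:1 pp3:1
Op 7: read(P0, v0) -> 125. No state change.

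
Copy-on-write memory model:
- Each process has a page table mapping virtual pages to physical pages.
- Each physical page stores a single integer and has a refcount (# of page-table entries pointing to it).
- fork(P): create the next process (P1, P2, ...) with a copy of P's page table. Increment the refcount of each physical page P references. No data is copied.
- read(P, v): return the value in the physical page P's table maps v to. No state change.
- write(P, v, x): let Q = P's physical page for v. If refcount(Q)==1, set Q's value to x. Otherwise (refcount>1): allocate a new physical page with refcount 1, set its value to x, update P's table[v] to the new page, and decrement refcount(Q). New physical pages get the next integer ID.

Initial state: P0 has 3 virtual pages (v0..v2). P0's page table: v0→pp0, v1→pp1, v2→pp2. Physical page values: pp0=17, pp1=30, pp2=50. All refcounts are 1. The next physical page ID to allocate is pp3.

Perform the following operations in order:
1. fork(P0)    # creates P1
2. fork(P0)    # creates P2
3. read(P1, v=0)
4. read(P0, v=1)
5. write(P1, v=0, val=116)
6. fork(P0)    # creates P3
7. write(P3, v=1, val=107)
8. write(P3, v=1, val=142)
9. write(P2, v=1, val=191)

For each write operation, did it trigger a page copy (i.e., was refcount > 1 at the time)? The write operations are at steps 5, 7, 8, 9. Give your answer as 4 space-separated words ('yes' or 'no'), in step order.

Op 1: fork(P0) -> P1. 3 ppages; refcounts: pp0:2 pp1:2 pp2:2
Op 2: fork(P0) -> P2. 3 ppages; refcounts: pp0:3 pp1:3 pp2:3
Op 3: read(P1, v0) -> 17. No state change.
Op 4: read(P0, v1) -> 30. No state change.
Op 5: write(P1, v0, 116). refcount(pp0)=3>1 -> COPY to pp3. 4 ppages; refcounts: pp0:2 pp1:3 pp2:3 pp3:1
Op 6: fork(P0) -> P3. 4 ppages; refcounts: pp0:3 pp1:4 pp2:4 pp3:1
Op 7: write(P3, v1, 107). refcount(pp1)=4>1 -> COPY to pp4. 5 ppages; refcounts: pp0:3 pp1:3 pp2:4 pp3:1 pp4:1
Op 8: write(P3, v1, 142). refcount(pp4)=1 -> write in place. 5 ppages; refcounts: pp0:3 pp1:3 pp2:4 pp3:1 pp4:1
Op 9: write(P2, v1, 191). refcount(pp1)=3>1 -> COPY to pp5. 6 ppages; refcounts: pp0:3 pp1:2 pp2:4 pp3:1 pp4:1 pp5:1

yes yes no yes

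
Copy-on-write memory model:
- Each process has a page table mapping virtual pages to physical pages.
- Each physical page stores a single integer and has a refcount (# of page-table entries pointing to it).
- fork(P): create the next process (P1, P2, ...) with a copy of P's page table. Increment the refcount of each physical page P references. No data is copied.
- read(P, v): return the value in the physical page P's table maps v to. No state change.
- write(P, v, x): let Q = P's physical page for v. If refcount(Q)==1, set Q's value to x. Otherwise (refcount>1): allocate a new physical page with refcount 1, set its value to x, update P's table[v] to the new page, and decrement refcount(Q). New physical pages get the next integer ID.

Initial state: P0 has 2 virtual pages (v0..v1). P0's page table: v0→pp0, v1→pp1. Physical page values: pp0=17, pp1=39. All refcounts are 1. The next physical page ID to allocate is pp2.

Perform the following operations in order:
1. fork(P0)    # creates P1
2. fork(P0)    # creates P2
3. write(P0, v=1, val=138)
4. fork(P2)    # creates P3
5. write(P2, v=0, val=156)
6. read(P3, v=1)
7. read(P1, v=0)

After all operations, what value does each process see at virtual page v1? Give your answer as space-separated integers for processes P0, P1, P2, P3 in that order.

Op 1: fork(P0) -> P1. 2 ppages; refcounts: pp0:2 pp1:2
Op 2: fork(P0) -> P2. 2 ppages; refcounts: pp0:3 pp1:3
Op 3: write(P0, v1, 138). refcount(pp1)=3>1 -> COPY to pp2. 3 ppages; refcounts: pp0:3 pp1:2 pp2:1
Op 4: fork(P2) -> P3. 3 ppages; refcounts: pp0:4 pp1:3 pp2:1
Op 5: write(P2, v0, 156). refcount(pp0)=4>1 -> COPY to pp3. 4 ppages; refcounts: pp0:3 pp1:3 pp2:1 pp3:1
Op 6: read(P3, v1) -> 39. No state change.
Op 7: read(P1, v0) -> 17. No state change.
P0: v1 -> pp2 = 138
P1: v1 -> pp1 = 39
P2: v1 -> pp1 = 39
P3: v1 -> pp1 = 39

Answer: 138 39 39 39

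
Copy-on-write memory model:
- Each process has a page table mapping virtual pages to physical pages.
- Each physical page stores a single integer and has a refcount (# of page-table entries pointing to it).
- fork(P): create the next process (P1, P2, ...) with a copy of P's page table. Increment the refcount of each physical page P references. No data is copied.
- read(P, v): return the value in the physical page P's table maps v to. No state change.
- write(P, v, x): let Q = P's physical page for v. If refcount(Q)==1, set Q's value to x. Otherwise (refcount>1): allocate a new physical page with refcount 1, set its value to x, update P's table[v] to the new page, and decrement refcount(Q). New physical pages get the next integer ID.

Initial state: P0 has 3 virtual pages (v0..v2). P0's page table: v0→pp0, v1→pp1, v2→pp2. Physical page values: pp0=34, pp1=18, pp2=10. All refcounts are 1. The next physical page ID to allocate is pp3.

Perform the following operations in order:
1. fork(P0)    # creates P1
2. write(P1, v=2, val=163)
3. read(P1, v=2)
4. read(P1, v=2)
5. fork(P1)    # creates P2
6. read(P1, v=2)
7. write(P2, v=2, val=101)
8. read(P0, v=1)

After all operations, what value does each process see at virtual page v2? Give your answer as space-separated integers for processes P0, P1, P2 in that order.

Op 1: fork(P0) -> P1. 3 ppages; refcounts: pp0:2 pp1:2 pp2:2
Op 2: write(P1, v2, 163). refcount(pp2)=2>1 -> COPY to pp3. 4 ppages; refcounts: pp0:2 pp1:2 pp2:1 pp3:1
Op 3: read(P1, v2) -> 163. No state change.
Op 4: read(P1, v2) -> 163. No state change.
Op 5: fork(P1) -> P2. 4 ppages; refcounts: pp0:3 pp1:3 pp2:1 pp3:2
Op 6: read(P1, v2) -> 163. No state change.
Op 7: write(P2, v2, 101). refcount(pp3)=2>1 -> COPY to pp4. 5 ppages; refcounts: pp0:3 pp1:3 pp2:1 pp3:1 pp4:1
Op 8: read(P0, v1) -> 18. No state change.
P0: v2 -> pp2 = 10
P1: v2 -> pp3 = 163
P2: v2 -> pp4 = 101

Answer: 10 163 101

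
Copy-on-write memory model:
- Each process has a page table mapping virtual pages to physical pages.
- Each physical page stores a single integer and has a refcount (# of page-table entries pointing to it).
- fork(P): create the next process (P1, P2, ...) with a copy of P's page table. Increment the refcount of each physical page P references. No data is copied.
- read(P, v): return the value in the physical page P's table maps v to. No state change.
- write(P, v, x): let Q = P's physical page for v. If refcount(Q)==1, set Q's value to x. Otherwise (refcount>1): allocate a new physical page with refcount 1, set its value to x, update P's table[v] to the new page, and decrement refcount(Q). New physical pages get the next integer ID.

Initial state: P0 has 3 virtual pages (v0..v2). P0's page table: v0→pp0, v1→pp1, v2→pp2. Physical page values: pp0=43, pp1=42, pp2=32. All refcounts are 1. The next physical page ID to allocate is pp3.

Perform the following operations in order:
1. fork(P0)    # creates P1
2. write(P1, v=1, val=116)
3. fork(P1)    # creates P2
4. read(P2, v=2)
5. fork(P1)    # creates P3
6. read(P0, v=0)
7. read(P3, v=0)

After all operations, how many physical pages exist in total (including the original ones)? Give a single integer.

Answer: 4

Derivation:
Op 1: fork(P0) -> P1. 3 ppages; refcounts: pp0:2 pp1:2 pp2:2
Op 2: write(P1, v1, 116). refcount(pp1)=2>1 -> COPY to pp3. 4 ppages; refcounts: pp0:2 pp1:1 pp2:2 pp3:1
Op 3: fork(P1) -> P2. 4 ppages; refcounts: pp0:3 pp1:1 pp2:3 pp3:2
Op 4: read(P2, v2) -> 32. No state change.
Op 5: fork(P1) -> P3. 4 ppages; refcounts: pp0:4 pp1:1 pp2:4 pp3:3
Op 6: read(P0, v0) -> 43. No state change.
Op 7: read(P3, v0) -> 43. No state change.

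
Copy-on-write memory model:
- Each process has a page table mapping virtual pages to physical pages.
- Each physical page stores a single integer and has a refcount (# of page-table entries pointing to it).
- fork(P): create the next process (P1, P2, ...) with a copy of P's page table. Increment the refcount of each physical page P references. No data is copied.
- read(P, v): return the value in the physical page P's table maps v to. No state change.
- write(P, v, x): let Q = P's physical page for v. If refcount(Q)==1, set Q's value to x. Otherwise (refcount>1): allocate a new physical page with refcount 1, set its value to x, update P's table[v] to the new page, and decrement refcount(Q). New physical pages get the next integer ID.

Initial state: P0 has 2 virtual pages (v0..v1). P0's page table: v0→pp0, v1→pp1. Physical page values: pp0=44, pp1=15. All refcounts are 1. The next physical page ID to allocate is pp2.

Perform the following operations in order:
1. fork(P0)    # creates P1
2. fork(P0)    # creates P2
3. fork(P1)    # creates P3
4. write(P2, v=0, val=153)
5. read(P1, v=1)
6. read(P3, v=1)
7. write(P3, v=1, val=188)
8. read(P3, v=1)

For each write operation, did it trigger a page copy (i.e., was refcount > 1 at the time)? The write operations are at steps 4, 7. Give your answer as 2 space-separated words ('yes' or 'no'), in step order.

Op 1: fork(P0) -> P1. 2 ppages; refcounts: pp0:2 pp1:2
Op 2: fork(P0) -> P2. 2 ppages; refcounts: pp0:3 pp1:3
Op 3: fork(P1) -> P3. 2 ppages; refcounts: pp0:4 pp1:4
Op 4: write(P2, v0, 153). refcount(pp0)=4>1 -> COPY to pp2. 3 ppages; refcounts: pp0:3 pp1:4 pp2:1
Op 5: read(P1, v1) -> 15. No state change.
Op 6: read(P3, v1) -> 15. No state change.
Op 7: write(P3, v1, 188). refcount(pp1)=4>1 -> COPY to pp3. 4 ppages; refcounts: pp0:3 pp1:3 pp2:1 pp3:1
Op 8: read(P3, v1) -> 188. No state change.

yes yes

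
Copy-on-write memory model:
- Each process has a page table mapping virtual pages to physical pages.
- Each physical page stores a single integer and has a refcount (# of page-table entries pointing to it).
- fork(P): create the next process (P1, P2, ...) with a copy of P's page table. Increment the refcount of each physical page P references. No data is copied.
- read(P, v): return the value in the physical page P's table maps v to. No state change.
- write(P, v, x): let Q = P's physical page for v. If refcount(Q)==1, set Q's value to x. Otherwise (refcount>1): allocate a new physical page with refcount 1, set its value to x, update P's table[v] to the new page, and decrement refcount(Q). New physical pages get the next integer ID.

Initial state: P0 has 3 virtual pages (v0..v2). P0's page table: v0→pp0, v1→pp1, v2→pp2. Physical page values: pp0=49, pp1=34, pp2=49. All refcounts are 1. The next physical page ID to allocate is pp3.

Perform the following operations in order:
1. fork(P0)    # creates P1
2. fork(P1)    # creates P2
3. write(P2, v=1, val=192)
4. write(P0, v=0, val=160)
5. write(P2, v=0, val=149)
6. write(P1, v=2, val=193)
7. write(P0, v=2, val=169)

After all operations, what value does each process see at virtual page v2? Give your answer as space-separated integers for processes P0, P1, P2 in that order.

Answer: 169 193 49

Derivation:
Op 1: fork(P0) -> P1. 3 ppages; refcounts: pp0:2 pp1:2 pp2:2
Op 2: fork(P1) -> P2. 3 ppages; refcounts: pp0:3 pp1:3 pp2:3
Op 3: write(P2, v1, 192). refcount(pp1)=3>1 -> COPY to pp3. 4 ppages; refcounts: pp0:3 pp1:2 pp2:3 pp3:1
Op 4: write(P0, v0, 160). refcount(pp0)=3>1 -> COPY to pp4. 5 ppages; refcounts: pp0:2 pp1:2 pp2:3 pp3:1 pp4:1
Op 5: write(P2, v0, 149). refcount(pp0)=2>1 -> COPY to pp5. 6 ppages; refcounts: pp0:1 pp1:2 pp2:3 pp3:1 pp4:1 pp5:1
Op 6: write(P1, v2, 193). refcount(pp2)=3>1 -> COPY to pp6. 7 ppages; refcounts: pp0:1 pp1:2 pp2:2 pp3:1 pp4:1 pp5:1 pp6:1
Op 7: write(P0, v2, 169). refcount(pp2)=2>1 -> COPY to pp7. 8 ppages; refcounts: pp0:1 pp1:2 pp2:1 pp3:1 pp4:1 pp5:1 pp6:1 pp7:1
P0: v2 -> pp7 = 169
P1: v2 -> pp6 = 193
P2: v2 -> pp2 = 49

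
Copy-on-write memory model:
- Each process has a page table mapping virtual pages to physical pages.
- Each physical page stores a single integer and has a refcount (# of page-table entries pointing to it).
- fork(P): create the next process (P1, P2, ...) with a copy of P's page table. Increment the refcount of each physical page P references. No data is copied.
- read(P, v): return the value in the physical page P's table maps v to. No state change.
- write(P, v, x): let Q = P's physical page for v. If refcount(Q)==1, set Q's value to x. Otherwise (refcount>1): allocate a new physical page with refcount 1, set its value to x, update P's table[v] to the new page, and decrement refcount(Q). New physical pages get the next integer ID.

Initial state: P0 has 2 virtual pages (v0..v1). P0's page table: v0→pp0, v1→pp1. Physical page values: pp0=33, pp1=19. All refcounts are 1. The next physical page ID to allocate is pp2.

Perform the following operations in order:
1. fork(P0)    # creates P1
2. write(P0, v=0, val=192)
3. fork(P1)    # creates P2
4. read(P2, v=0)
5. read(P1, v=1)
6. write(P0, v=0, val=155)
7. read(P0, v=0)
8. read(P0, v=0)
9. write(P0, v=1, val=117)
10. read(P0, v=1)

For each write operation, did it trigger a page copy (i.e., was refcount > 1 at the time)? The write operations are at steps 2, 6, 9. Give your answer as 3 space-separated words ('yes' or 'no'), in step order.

Op 1: fork(P0) -> P1. 2 ppages; refcounts: pp0:2 pp1:2
Op 2: write(P0, v0, 192). refcount(pp0)=2>1 -> COPY to pp2. 3 ppages; refcounts: pp0:1 pp1:2 pp2:1
Op 3: fork(P1) -> P2. 3 ppages; refcounts: pp0:2 pp1:3 pp2:1
Op 4: read(P2, v0) -> 33. No state change.
Op 5: read(P1, v1) -> 19. No state change.
Op 6: write(P0, v0, 155). refcount(pp2)=1 -> write in place. 3 ppages; refcounts: pp0:2 pp1:3 pp2:1
Op 7: read(P0, v0) -> 155. No state change.
Op 8: read(P0, v0) -> 155. No state change.
Op 9: write(P0, v1, 117). refcount(pp1)=3>1 -> COPY to pp3. 4 ppages; refcounts: pp0:2 pp1:2 pp2:1 pp3:1
Op 10: read(P0, v1) -> 117. No state change.

yes no yes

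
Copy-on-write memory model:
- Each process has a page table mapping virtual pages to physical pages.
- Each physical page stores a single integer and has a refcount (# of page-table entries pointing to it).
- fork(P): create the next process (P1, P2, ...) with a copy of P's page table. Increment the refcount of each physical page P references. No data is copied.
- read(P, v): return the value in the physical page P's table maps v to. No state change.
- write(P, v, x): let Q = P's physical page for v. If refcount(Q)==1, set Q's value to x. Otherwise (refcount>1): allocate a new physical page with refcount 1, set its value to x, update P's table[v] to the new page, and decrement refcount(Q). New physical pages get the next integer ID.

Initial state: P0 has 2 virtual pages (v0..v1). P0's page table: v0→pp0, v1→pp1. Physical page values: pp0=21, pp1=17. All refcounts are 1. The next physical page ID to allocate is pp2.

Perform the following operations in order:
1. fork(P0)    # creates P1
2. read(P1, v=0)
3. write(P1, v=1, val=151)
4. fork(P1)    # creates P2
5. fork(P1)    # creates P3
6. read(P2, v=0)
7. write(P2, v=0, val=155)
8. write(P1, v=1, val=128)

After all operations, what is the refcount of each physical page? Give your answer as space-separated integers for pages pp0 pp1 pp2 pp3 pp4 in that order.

Answer: 3 1 2 1 1

Derivation:
Op 1: fork(P0) -> P1. 2 ppages; refcounts: pp0:2 pp1:2
Op 2: read(P1, v0) -> 21. No state change.
Op 3: write(P1, v1, 151). refcount(pp1)=2>1 -> COPY to pp2. 3 ppages; refcounts: pp0:2 pp1:1 pp2:1
Op 4: fork(P1) -> P2. 3 ppages; refcounts: pp0:3 pp1:1 pp2:2
Op 5: fork(P1) -> P3. 3 ppages; refcounts: pp0:4 pp1:1 pp2:3
Op 6: read(P2, v0) -> 21. No state change.
Op 7: write(P2, v0, 155). refcount(pp0)=4>1 -> COPY to pp3. 4 ppages; refcounts: pp0:3 pp1:1 pp2:3 pp3:1
Op 8: write(P1, v1, 128). refcount(pp2)=3>1 -> COPY to pp4. 5 ppages; refcounts: pp0:3 pp1:1 pp2:2 pp3:1 pp4:1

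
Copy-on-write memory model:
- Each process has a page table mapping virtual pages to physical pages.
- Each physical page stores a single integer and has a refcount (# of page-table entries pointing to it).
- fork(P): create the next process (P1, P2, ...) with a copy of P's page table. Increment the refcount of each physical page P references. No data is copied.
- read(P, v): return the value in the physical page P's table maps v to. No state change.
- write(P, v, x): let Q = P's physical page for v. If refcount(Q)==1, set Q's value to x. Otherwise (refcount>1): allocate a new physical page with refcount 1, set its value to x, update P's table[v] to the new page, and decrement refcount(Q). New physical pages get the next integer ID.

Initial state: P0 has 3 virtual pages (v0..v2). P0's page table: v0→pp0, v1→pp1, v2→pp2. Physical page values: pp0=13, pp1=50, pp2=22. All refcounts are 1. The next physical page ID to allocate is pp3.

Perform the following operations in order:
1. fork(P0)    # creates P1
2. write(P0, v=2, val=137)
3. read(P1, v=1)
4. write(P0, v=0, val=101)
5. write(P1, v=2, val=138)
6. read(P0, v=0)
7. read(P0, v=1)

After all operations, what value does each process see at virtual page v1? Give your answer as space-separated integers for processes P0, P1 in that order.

Op 1: fork(P0) -> P1. 3 ppages; refcounts: pp0:2 pp1:2 pp2:2
Op 2: write(P0, v2, 137). refcount(pp2)=2>1 -> COPY to pp3. 4 ppages; refcounts: pp0:2 pp1:2 pp2:1 pp3:1
Op 3: read(P1, v1) -> 50. No state change.
Op 4: write(P0, v0, 101). refcount(pp0)=2>1 -> COPY to pp4. 5 ppages; refcounts: pp0:1 pp1:2 pp2:1 pp3:1 pp4:1
Op 5: write(P1, v2, 138). refcount(pp2)=1 -> write in place. 5 ppages; refcounts: pp0:1 pp1:2 pp2:1 pp3:1 pp4:1
Op 6: read(P0, v0) -> 101. No state change.
Op 7: read(P0, v1) -> 50. No state change.
P0: v1 -> pp1 = 50
P1: v1 -> pp1 = 50

Answer: 50 50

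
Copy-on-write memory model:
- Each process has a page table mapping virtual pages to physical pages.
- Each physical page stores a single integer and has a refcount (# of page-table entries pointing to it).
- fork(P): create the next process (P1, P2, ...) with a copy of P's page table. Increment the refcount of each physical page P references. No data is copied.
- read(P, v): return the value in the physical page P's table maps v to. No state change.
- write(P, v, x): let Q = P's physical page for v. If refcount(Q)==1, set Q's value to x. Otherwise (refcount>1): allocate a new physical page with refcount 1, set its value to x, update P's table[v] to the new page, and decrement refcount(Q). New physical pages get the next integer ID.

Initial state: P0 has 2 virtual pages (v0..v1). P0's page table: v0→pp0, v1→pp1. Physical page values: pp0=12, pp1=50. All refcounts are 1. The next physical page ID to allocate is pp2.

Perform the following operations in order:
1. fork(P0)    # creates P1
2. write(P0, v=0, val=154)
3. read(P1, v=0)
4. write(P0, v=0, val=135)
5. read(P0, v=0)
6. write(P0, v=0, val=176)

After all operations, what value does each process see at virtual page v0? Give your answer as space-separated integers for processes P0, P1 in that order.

Op 1: fork(P0) -> P1. 2 ppages; refcounts: pp0:2 pp1:2
Op 2: write(P0, v0, 154). refcount(pp0)=2>1 -> COPY to pp2. 3 ppages; refcounts: pp0:1 pp1:2 pp2:1
Op 3: read(P1, v0) -> 12. No state change.
Op 4: write(P0, v0, 135). refcount(pp2)=1 -> write in place. 3 ppages; refcounts: pp0:1 pp1:2 pp2:1
Op 5: read(P0, v0) -> 135. No state change.
Op 6: write(P0, v0, 176). refcount(pp2)=1 -> write in place. 3 ppages; refcounts: pp0:1 pp1:2 pp2:1
P0: v0 -> pp2 = 176
P1: v0 -> pp0 = 12

Answer: 176 12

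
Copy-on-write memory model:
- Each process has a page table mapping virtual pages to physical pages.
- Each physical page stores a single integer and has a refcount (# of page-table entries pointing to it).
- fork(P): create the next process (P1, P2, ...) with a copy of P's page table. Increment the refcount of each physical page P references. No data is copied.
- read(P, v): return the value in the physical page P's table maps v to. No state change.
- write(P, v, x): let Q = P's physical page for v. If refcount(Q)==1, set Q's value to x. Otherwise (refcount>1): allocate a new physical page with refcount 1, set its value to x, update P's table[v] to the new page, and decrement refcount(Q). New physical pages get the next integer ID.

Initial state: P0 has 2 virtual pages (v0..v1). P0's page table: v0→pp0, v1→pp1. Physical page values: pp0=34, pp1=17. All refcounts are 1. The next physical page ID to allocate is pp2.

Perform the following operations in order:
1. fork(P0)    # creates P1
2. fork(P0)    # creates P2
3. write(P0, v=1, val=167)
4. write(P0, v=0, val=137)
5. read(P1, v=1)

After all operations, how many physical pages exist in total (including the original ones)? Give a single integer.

Answer: 4

Derivation:
Op 1: fork(P0) -> P1. 2 ppages; refcounts: pp0:2 pp1:2
Op 2: fork(P0) -> P2. 2 ppages; refcounts: pp0:3 pp1:3
Op 3: write(P0, v1, 167). refcount(pp1)=3>1 -> COPY to pp2. 3 ppages; refcounts: pp0:3 pp1:2 pp2:1
Op 4: write(P0, v0, 137). refcount(pp0)=3>1 -> COPY to pp3. 4 ppages; refcounts: pp0:2 pp1:2 pp2:1 pp3:1
Op 5: read(P1, v1) -> 17. No state change.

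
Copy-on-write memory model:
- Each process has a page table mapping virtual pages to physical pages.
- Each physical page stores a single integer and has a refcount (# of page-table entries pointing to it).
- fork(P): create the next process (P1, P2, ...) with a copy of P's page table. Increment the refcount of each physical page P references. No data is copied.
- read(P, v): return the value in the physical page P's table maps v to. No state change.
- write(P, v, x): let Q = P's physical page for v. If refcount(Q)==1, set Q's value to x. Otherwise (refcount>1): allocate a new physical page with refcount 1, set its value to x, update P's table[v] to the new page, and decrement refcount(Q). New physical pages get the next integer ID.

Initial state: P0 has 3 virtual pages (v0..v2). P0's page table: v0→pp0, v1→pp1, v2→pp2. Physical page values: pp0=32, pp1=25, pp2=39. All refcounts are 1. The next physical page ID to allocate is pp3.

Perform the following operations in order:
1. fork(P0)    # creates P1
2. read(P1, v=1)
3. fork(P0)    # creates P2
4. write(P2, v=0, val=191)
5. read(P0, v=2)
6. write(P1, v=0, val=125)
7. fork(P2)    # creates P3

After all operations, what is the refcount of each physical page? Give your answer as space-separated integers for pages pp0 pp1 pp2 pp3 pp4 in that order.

Op 1: fork(P0) -> P1. 3 ppages; refcounts: pp0:2 pp1:2 pp2:2
Op 2: read(P1, v1) -> 25. No state change.
Op 3: fork(P0) -> P2. 3 ppages; refcounts: pp0:3 pp1:3 pp2:3
Op 4: write(P2, v0, 191). refcount(pp0)=3>1 -> COPY to pp3. 4 ppages; refcounts: pp0:2 pp1:3 pp2:3 pp3:1
Op 5: read(P0, v2) -> 39. No state change.
Op 6: write(P1, v0, 125). refcount(pp0)=2>1 -> COPY to pp4. 5 ppages; refcounts: pp0:1 pp1:3 pp2:3 pp3:1 pp4:1
Op 7: fork(P2) -> P3. 5 ppages; refcounts: pp0:1 pp1:4 pp2:4 pp3:2 pp4:1

Answer: 1 4 4 2 1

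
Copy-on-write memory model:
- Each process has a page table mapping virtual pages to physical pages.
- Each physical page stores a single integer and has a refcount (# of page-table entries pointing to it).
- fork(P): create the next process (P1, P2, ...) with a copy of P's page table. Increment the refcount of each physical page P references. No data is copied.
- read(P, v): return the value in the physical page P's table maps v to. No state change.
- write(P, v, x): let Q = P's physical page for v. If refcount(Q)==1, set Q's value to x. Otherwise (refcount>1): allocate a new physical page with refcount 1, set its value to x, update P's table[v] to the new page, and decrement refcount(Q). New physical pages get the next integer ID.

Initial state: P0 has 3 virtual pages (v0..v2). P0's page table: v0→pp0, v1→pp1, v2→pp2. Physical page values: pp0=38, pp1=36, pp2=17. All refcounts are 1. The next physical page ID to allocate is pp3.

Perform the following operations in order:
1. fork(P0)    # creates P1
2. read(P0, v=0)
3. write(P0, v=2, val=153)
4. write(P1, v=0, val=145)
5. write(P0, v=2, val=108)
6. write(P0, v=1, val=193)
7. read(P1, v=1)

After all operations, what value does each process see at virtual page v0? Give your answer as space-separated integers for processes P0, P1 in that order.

Answer: 38 145

Derivation:
Op 1: fork(P0) -> P1. 3 ppages; refcounts: pp0:2 pp1:2 pp2:2
Op 2: read(P0, v0) -> 38. No state change.
Op 3: write(P0, v2, 153). refcount(pp2)=2>1 -> COPY to pp3. 4 ppages; refcounts: pp0:2 pp1:2 pp2:1 pp3:1
Op 4: write(P1, v0, 145). refcount(pp0)=2>1 -> COPY to pp4. 5 ppages; refcounts: pp0:1 pp1:2 pp2:1 pp3:1 pp4:1
Op 5: write(P0, v2, 108). refcount(pp3)=1 -> write in place. 5 ppages; refcounts: pp0:1 pp1:2 pp2:1 pp3:1 pp4:1
Op 6: write(P0, v1, 193). refcount(pp1)=2>1 -> COPY to pp5. 6 ppages; refcounts: pp0:1 pp1:1 pp2:1 pp3:1 pp4:1 pp5:1
Op 7: read(P1, v1) -> 36. No state change.
P0: v0 -> pp0 = 38
P1: v0 -> pp4 = 145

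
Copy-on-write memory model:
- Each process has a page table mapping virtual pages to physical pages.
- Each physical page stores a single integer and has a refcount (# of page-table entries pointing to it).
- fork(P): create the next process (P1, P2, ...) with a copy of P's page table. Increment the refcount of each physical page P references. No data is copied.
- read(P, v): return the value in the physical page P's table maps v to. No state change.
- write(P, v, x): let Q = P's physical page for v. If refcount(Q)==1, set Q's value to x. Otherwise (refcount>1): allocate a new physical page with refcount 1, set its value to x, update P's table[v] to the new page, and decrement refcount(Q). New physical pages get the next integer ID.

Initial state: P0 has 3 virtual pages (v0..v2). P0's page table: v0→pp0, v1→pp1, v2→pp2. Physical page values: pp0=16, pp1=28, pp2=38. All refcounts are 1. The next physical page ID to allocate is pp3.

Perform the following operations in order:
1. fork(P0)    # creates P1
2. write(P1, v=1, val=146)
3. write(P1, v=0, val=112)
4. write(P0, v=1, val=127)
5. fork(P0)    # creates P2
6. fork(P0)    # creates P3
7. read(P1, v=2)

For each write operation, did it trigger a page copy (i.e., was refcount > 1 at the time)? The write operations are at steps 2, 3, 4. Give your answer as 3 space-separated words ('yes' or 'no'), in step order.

Op 1: fork(P0) -> P1. 3 ppages; refcounts: pp0:2 pp1:2 pp2:2
Op 2: write(P1, v1, 146). refcount(pp1)=2>1 -> COPY to pp3. 4 ppages; refcounts: pp0:2 pp1:1 pp2:2 pp3:1
Op 3: write(P1, v0, 112). refcount(pp0)=2>1 -> COPY to pp4. 5 ppages; refcounts: pp0:1 pp1:1 pp2:2 pp3:1 pp4:1
Op 4: write(P0, v1, 127). refcount(pp1)=1 -> write in place. 5 ppages; refcounts: pp0:1 pp1:1 pp2:2 pp3:1 pp4:1
Op 5: fork(P0) -> P2. 5 ppages; refcounts: pp0:2 pp1:2 pp2:3 pp3:1 pp4:1
Op 6: fork(P0) -> P3. 5 ppages; refcounts: pp0:3 pp1:3 pp2:4 pp3:1 pp4:1
Op 7: read(P1, v2) -> 38. No state change.

yes yes no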